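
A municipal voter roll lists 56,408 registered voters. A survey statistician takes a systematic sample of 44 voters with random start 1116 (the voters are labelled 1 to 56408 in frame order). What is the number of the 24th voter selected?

k = 56408/44 = 1282
24th selection = r + (24−1)·k = 1116 + 23×1282 = 1116 + 29486 = 30602

30602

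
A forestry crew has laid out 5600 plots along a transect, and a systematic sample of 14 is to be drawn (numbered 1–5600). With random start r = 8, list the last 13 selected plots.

408, 808, 1208, 1608, 2008, 2408, 2808, 3208, 3608, 4008, 4408, 4808, 5208

k = N/n = 5600/14 = 400
2nd selection = 8 + 1×400 = 408
3rd: 408 + 400 = 808
4th: 808 + 400 = 1208
5th: 1208 + 400 = 1608
6th: 1608 + 400 = 2008
7th: 2008 + 400 = 2408
8th: 2408 + 400 = 2808
9th: 2808 + 400 = 3208
10th: 3208 + 400 = 3608
11th: 3608 + 400 = 4008
12th: 4008 + 400 = 4408
13th: 4408 + 400 = 4808
14th: 4808 + 400 = 5208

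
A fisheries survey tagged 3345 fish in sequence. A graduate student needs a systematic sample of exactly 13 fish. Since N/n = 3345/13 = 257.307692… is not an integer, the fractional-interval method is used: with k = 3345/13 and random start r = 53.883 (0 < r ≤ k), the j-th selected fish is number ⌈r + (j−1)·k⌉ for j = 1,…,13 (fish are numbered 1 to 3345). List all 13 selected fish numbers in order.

j=1: r + 0k = 53.883 → ⌈·⌉ = 54
j=2: r + 1k = 311.190692… → ⌈·⌉ = 312
j=3: r + 2k = 568.498384… → ⌈·⌉ = 569
j=4: r + 3k = 825.806076… → ⌈·⌉ = 826
j=5: r + 4k = 1083.113769… → ⌈·⌉ = 1084
j=6: r + 5k = 1340.421461… → ⌈·⌉ = 1341
j=7: r + 6k = 1597.729153… → ⌈·⌉ = 1598
j=8: r + 7k = 1855.036846… → ⌈·⌉ = 1856
j=9: r + 8k = 2112.344538… → ⌈·⌉ = 2113
j=10: r + 9k = 2369.652230… → ⌈·⌉ = 2370
j=11: r + 10k = 2626.959923… → ⌈·⌉ = 2627
j=12: r + 11k = 2884.267615… → ⌈·⌉ = 2885
j=13: r + 12k = 3141.575307… → ⌈·⌉ = 3142

54, 312, 569, 826, 1084, 1341, 1598, 1856, 2113, 2370, 2627, 2885, 3142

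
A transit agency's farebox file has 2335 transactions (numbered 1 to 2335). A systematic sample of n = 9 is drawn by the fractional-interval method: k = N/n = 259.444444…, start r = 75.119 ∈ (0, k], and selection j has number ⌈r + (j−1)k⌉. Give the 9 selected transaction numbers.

76, 335, 595, 854, 1113, 1373, 1632, 1892, 2151

j=1: r + 0k = 75.119 → ⌈·⌉ = 76
j=2: r + 1k = 334.563444… → ⌈·⌉ = 335
j=3: r + 2k = 594.007888… → ⌈·⌉ = 595
j=4: r + 3k = 853.452333… → ⌈·⌉ = 854
j=5: r + 4k = 1112.896777… → ⌈·⌉ = 1113
j=6: r + 5k = 1372.341222… → ⌈·⌉ = 1373
j=7: r + 6k = 1631.785666… → ⌈·⌉ = 1632
j=8: r + 7k = 1891.230111… → ⌈·⌉ = 1892
j=9: r + 8k = 2150.674555… → ⌈·⌉ = 2151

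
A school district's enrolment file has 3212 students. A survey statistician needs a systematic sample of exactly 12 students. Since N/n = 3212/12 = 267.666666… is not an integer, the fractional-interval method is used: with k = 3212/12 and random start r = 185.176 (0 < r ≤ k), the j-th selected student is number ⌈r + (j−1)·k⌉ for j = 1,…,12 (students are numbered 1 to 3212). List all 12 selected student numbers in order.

j=1: r + 0k = 185.176 → ⌈·⌉ = 186
j=2: r + 1k = 452.842666… → ⌈·⌉ = 453
j=3: r + 2k = 720.509333… → ⌈·⌉ = 721
j=4: r + 3k = 988.176 → ⌈·⌉ = 989
j=5: r + 4k = 1255.842666… → ⌈·⌉ = 1256
j=6: r + 5k = 1523.509333… → ⌈·⌉ = 1524
j=7: r + 6k = 1791.176 → ⌈·⌉ = 1792
j=8: r + 7k = 2058.842666… → ⌈·⌉ = 2059
j=9: r + 8k = 2326.509333… → ⌈·⌉ = 2327
j=10: r + 9k = 2594.176 → ⌈·⌉ = 2595
j=11: r + 10k = 2861.842666… → ⌈·⌉ = 2862
j=12: r + 11k = 3129.509333… → ⌈·⌉ = 3130

186, 453, 721, 989, 1256, 1524, 1792, 2059, 2327, 2595, 2862, 3130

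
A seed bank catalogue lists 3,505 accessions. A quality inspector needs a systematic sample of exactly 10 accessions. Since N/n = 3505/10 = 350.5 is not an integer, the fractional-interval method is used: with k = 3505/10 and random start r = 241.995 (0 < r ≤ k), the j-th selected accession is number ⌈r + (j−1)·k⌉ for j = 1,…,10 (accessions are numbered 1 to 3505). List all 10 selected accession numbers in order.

j=1: r + 0k = 241.995 → ⌈·⌉ = 242
j=2: r + 1k = 592.495 → ⌈·⌉ = 593
j=3: r + 2k = 942.995 → ⌈·⌉ = 943
j=4: r + 3k = 1293.495 → ⌈·⌉ = 1294
j=5: r + 4k = 1643.995 → ⌈·⌉ = 1644
j=6: r + 5k = 1994.495 → ⌈·⌉ = 1995
j=7: r + 6k = 2344.995 → ⌈·⌉ = 2345
j=8: r + 7k = 2695.495 → ⌈·⌉ = 2696
j=9: r + 8k = 3045.995 → ⌈·⌉ = 3046
j=10: r + 9k = 3396.495 → ⌈·⌉ = 3397

242, 593, 943, 1294, 1644, 1995, 2345, 2696, 3046, 3397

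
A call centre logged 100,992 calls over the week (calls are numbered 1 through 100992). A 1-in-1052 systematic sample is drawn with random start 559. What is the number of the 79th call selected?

82615

k = 1052
79th selection = r + (79−1)·k = 559 + 78×1052 = 559 + 82056 = 82615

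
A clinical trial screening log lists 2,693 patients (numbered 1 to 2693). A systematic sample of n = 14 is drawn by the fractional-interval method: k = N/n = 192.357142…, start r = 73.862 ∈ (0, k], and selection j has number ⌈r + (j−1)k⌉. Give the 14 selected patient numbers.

j=1: r + 0k = 73.862 → ⌈·⌉ = 74
j=2: r + 1k = 266.219142… → ⌈·⌉ = 267
j=3: r + 2k = 458.576285… → ⌈·⌉ = 459
j=4: r + 3k = 650.933428… → ⌈·⌉ = 651
j=5: r + 4k = 843.290571… → ⌈·⌉ = 844
j=6: r + 5k = 1035.647714… → ⌈·⌉ = 1036
j=7: r + 6k = 1228.004857… → ⌈·⌉ = 1229
j=8: r + 7k = 1420.362 → ⌈·⌉ = 1421
j=9: r + 8k = 1612.719142… → ⌈·⌉ = 1613
j=10: r + 9k = 1805.076285… → ⌈·⌉ = 1806
j=11: r + 10k = 1997.433428… → ⌈·⌉ = 1998
j=12: r + 11k = 2189.790571… → ⌈·⌉ = 2190
j=13: r + 12k = 2382.147714… → ⌈·⌉ = 2383
j=14: r + 13k = 2574.504857… → ⌈·⌉ = 2575

74, 267, 459, 651, 844, 1036, 1229, 1421, 1613, 1806, 1998, 2190, 2383, 2575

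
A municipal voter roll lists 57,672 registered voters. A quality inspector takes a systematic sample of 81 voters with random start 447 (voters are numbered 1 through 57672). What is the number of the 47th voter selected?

33199

k = 57672/81 = 712
47th selection = r + (47−1)·k = 447 + 46×712 = 447 + 32752 = 33199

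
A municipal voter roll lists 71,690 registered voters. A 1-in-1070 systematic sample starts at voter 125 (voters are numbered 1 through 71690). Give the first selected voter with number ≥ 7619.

k = 1070
Steps past start: ⌈(7619 − 125)/1070⌉ = ⌈7494/1070⌉ = 8
Selected voter: 125 + 8×1070 = 8685

8685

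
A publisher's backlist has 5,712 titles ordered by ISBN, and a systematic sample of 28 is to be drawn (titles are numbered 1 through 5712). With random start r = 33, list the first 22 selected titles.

k = N/n = 5712/28 = 204
title 1: 33
title 2: 33 + 204 = 237
title 3: 237 + 204 = 441
title 4: 441 + 204 = 645
title 5: 645 + 204 = 849
title 6: 849 + 204 = 1053
title 7: 1053 + 204 = 1257
title 8: 1257 + 204 = 1461
title 9: 1461 + 204 = 1665
title 10: 1665 + 204 = 1869
title 11: 1869 + 204 = 2073
title 12: 2073 + 204 = 2277
title 13: 2277 + 204 = 2481
title 14: 2481 + 204 = 2685
title 15: 2685 + 204 = 2889
title 16: 2889 + 204 = 3093
title 17: 3093 + 204 = 3297
title 18: 3297 + 204 = 3501
title 19: 3501 + 204 = 3705
title 20: 3705 + 204 = 3909
title 21: 3909 + 204 = 4113
title 22: 4113 + 204 = 4317

33, 237, 441, 645, 849, 1053, 1257, 1461, 1665, 1869, 2073, 2277, 2481, 2685, 2889, 3093, 3297, 3501, 3705, 3909, 4113, 4317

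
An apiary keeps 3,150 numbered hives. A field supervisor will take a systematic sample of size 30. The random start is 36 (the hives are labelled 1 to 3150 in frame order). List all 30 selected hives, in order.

36, 141, 246, 351, 456, 561, 666, 771, 876, 981, 1086, 1191, 1296, 1401, 1506, 1611, 1716, 1821, 1926, 2031, 2136, 2241, 2346, 2451, 2556, 2661, 2766, 2871, 2976, 3081

k = N/n = 3150/30 = 105
hive 1: 36
hive 2: 36 + 105 = 141
hive 3: 141 + 105 = 246
hive 4: 246 + 105 = 351
hive 5: 351 + 105 = 456
hive 6: 456 + 105 = 561
hive 7: 561 + 105 = 666
hive 8: 666 + 105 = 771
hive 9: 771 + 105 = 876
hive 10: 876 + 105 = 981
hive 11: 981 + 105 = 1086
hive 12: 1086 + 105 = 1191
hive 13: 1191 + 105 = 1296
hive 14: 1296 + 105 = 1401
hive 15: 1401 + 105 = 1506
hive 16: 1506 + 105 = 1611
hive 17: 1611 + 105 = 1716
hive 18: 1716 + 105 = 1821
hive 19: 1821 + 105 = 1926
hive 20: 1926 + 105 = 2031
hive 21: 2031 + 105 = 2136
hive 22: 2136 + 105 = 2241
hive 23: 2241 + 105 = 2346
hive 24: 2346 + 105 = 2451
hive 25: 2451 + 105 = 2556
hive 26: 2556 + 105 = 2661
hive 27: 2661 + 105 = 2766
hive 28: 2766 + 105 = 2871
hive 29: 2871 + 105 = 2976
hive 30: 2976 + 105 = 3081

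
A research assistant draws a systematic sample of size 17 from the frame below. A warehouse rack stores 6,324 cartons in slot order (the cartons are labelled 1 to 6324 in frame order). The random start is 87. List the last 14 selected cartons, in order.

1203, 1575, 1947, 2319, 2691, 3063, 3435, 3807, 4179, 4551, 4923, 5295, 5667, 6039

k = N/n = 6324/17 = 372
4th selection = 87 + 3×372 = 1203
5th: 1203 + 372 = 1575
6th: 1575 + 372 = 1947
7th: 1947 + 372 = 2319
8th: 2319 + 372 = 2691
9th: 2691 + 372 = 3063
10th: 3063 + 372 = 3435
11th: 3435 + 372 = 3807
12th: 3807 + 372 = 4179
13th: 4179 + 372 = 4551
14th: 4551 + 372 = 4923
15th: 4923 + 372 = 5295
16th: 5295 + 372 = 5667
17th: 5667 + 372 = 6039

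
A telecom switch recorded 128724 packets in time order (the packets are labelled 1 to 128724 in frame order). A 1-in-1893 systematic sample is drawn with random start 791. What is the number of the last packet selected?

k = 1893
68th selection = r + (68−1)·k = 791 + 67×1893 = 791 + 126831 = 127622

127622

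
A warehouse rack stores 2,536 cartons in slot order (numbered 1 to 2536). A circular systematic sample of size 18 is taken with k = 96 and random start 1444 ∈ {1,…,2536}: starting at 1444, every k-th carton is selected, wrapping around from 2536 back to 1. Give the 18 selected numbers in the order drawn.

Selection 1: 1444
Selection 2: 1444 + 96 = 1540
Selection 3: 1540 + 96 = 1636
Selection 4: 1636 + 96 = 1732
Selection 5: 1732 + 96 = 1828
Selection 6: 1828 + 96 = 1924
Selection 7: 1924 + 96 = 2020
Selection 8: 2020 + 96 = 2116
Selection 9: 2116 + 96 = 2212
Selection 10: 2212 + 96 = 2308
Selection 11: 2308 + 96 = 2404
Selection 12: 2404 + 96 = 2500
Selection 13: 2500 + 96 = 2596 → 2596 − 2536 = 60
Selection 14: 60 + 96 = 156
Selection 15: 156 + 96 = 252
Selection 16: 252 + 96 = 348
Selection 17: 348 + 96 = 444
Selection 18: 444 + 96 = 540

1444, 1540, 1636, 1732, 1828, 1924, 2020, 2116, 2212, 2308, 2404, 2500, 60, 156, 252, 348, 444, 540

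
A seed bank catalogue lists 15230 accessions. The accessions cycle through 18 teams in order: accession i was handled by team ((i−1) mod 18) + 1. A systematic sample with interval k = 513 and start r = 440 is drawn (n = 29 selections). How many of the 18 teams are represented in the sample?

Consecutive selections differ by k = 513, so their team numbers differ by 513 mod 18 = 9.
gcd(513, 18) = 9, so the sample visits 18/9 = 2 distinct residues mod 18.
Start 440 is team 8; the teams hit are 8, 17.

2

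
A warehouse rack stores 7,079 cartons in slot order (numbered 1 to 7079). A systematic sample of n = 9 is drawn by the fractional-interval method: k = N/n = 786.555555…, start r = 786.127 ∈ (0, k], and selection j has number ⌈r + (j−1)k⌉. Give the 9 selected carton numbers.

j=1: r + 0k = 786.127 → ⌈·⌉ = 787
j=2: r + 1k = 1572.682555… → ⌈·⌉ = 1573
j=3: r + 2k = 2359.238111… → ⌈·⌉ = 2360
j=4: r + 3k = 3145.793666… → ⌈·⌉ = 3146
j=5: r + 4k = 3932.349222… → ⌈·⌉ = 3933
j=6: r + 5k = 4718.904777… → ⌈·⌉ = 4719
j=7: r + 6k = 5505.460333… → ⌈·⌉ = 5506
j=8: r + 7k = 6292.015888… → ⌈·⌉ = 6293
j=9: r + 8k = 7078.571444… → ⌈·⌉ = 7079

787, 1573, 2360, 3146, 3933, 4719, 5506, 6293, 7079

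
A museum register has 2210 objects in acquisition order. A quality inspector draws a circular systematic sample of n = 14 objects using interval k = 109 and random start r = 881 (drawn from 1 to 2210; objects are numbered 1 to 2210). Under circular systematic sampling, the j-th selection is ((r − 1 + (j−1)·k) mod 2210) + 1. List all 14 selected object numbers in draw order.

881, 990, 1099, 1208, 1317, 1426, 1535, 1644, 1753, 1862, 1971, 2080, 2189, 88

Selection 1: 881
Selection 2: 881 + 109 = 990
Selection 3: 990 + 109 = 1099
Selection 4: 1099 + 109 = 1208
Selection 5: 1208 + 109 = 1317
Selection 6: 1317 + 109 = 1426
Selection 7: 1426 + 109 = 1535
Selection 8: 1535 + 109 = 1644
Selection 9: 1644 + 109 = 1753
Selection 10: 1753 + 109 = 1862
Selection 11: 1862 + 109 = 1971
Selection 12: 1971 + 109 = 2080
Selection 13: 2080 + 109 = 2189
Selection 14: 2189 + 109 = 2298 → 2298 − 2210 = 88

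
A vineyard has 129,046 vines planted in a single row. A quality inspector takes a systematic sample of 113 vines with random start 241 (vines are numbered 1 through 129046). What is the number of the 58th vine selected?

k = 129046/113 = 1142
58th selection = r + (58−1)·k = 241 + 57×1142 = 241 + 65094 = 65335

65335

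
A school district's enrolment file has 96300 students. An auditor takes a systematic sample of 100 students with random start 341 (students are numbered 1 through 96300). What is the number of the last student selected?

k = 96300/100 = 963
100th selection = r + (100−1)·k = 341 + 99×963 = 341 + 95337 = 95678

95678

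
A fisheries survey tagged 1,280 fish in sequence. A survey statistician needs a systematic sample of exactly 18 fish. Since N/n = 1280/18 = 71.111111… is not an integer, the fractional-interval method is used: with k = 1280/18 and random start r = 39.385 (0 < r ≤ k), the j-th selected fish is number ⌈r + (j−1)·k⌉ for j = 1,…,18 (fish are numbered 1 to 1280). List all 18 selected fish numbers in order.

j=1: r + 0k = 39.385 → ⌈·⌉ = 40
j=2: r + 1k = 110.496111… → ⌈·⌉ = 111
j=3: r + 2k = 181.607222… → ⌈·⌉ = 182
j=4: r + 3k = 252.718333… → ⌈·⌉ = 253
j=5: r + 4k = 323.829444… → ⌈·⌉ = 324
j=6: r + 5k = 394.940555… → ⌈·⌉ = 395
j=7: r + 6k = 466.051666… → ⌈·⌉ = 467
j=8: r + 7k = 537.162777… → ⌈·⌉ = 538
j=9: r + 8k = 608.273888… → ⌈·⌉ = 609
j=10: r + 9k = 679.385 → ⌈·⌉ = 680
j=11: r + 10k = 750.496111… → ⌈·⌉ = 751
j=12: r + 11k = 821.607222… → ⌈·⌉ = 822
j=13: r + 12k = 892.718333… → ⌈·⌉ = 893
j=14: r + 13k = 963.829444… → ⌈·⌉ = 964
j=15: r + 14k = 1034.940555… → ⌈·⌉ = 1035
j=16: r + 15k = 1106.051666… → ⌈·⌉ = 1107
j=17: r + 16k = 1177.162777… → ⌈·⌉ = 1178
j=18: r + 17k = 1248.273888… → ⌈·⌉ = 1249

40, 111, 182, 253, 324, 395, 467, 538, 609, 680, 751, 822, 893, 964, 1035, 1107, 1178, 1249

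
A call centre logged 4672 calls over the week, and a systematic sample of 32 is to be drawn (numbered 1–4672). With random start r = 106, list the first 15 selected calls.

k = N/n = 4672/32 = 146
call 1: 106
call 2: 106 + 146 = 252
call 3: 252 + 146 = 398
call 4: 398 + 146 = 544
call 5: 544 + 146 = 690
call 6: 690 + 146 = 836
call 7: 836 + 146 = 982
call 8: 982 + 146 = 1128
call 9: 1128 + 146 = 1274
call 10: 1274 + 146 = 1420
call 11: 1420 + 146 = 1566
call 12: 1566 + 146 = 1712
call 13: 1712 + 146 = 1858
call 14: 1858 + 146 = 2004
call 15: 2004 + 146 = 2150

106, 252, 398, 544, 690, 836, 982, 1128, 1274, 1420, 1566, 1712, 1858, 2004, 2150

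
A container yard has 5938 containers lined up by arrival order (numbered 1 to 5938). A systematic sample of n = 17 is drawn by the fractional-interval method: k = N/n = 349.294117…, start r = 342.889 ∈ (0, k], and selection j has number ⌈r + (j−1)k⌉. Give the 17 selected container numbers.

j=1: r + 0k = 342.889 → ⌈·⌉ = 343
j=2: r + 1k = 692.183117… → ⌈·⌉ = 693
j=3: r + 2k = 1041.477235… → ⌈·⌉ = 1042
j=4: r + 3k = 1390.771352… → ⌈·⌉ = 1391
j=5: r + 4k = 1740.065470… → ⌈·⌉ = 1741
j=6: r + 5k = 2089.359588… → ⌈·⌉ = 2090
j=7: r + 6k = 2438.653705… → ⌈·⌉ = 2439
j=8: r + 7k = 2787.947823… → ⌈·⌉ = 2788
j=9: r + 8k = 3137.241941… → ⌈·⌉ = 3138
j=10: r + 9k = 3486.536058… → ⌈·⌉ = 3487
j=11: r + 10k = 3835.830176… → ⌈·⌉ = 3836
j=12: r + 11k = 4185.124294… → ⌈·⌉ = 4186
j=13: r + 12k = 4534.418411… → ⌈·⌉ = 4535
j=14: r + 13k = 4883.712529… → ⌈·⌉ = 4884
j=15: r + 14k = 5233.006647… → ⌈·⌉ = 5234
j=16: r + 15k = 5582.300764… → ⌈·⌉ = 5583
j=17: r + 16k = 5931.594882… → ⌈·⌉ = 5932

343, 693, 1042, 1391, 1741, 2090, 2439, 2788, 3138, 3487, 3836, 4186, 4535, 4884, 5234, 5583, 5932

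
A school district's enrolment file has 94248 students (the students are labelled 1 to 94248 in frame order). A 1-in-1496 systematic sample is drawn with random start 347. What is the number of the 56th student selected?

k = 1496
56th selection = r + (56−1)·k = 347 + 55×1496 = 347 + 82280 = 82627

82627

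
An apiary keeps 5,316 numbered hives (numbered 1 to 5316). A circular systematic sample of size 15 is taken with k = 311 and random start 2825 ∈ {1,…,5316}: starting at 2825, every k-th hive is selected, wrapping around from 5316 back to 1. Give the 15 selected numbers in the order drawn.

2825, 3136, 3447, 3758, 4069, 4380, 4691, 5002, 5313, 308, 619, 930, 1241, 1552, 1863

Selection 1: 2825
Selection 2: 2825 + 311 = 3136
Selection 3: 3136 + 311 = 3447
Selection 4: 3447 + 311 = 3758
Selection 5: 3758 + 311 = 4069
Selection 6: 4069 + 311 = 4380
Selection 7: 4380 + 311 = 4691
Selection 8: 4691 + 311 = 5002
Selection 9: 5002 + 311 = 5313
Selection 10: 5313 + 311 = 5624 → 5624 − 5316 = 308
Selection 11: 308 + 311 = 619
Selection 12: 619 + 311 = 930
Selection 13: 930 + 311 = 1241
Selection 14: 1241 + 311 = 1552
Selection 15: 1552 + 311 = 1863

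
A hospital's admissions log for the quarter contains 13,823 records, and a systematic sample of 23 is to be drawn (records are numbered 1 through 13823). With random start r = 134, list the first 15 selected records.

k = N/n = 13823/23 = 601
record 1: 134
record 2: 134 + 601 = 735
record 3: 735 + 601 = 1336
record 4: 1336 + 601 = 1937
record 5: 1937 + 601 = 2538
record 6: 2538 + 601 = 3139
record 7: 3139 + 601 = 3740
record 8: 3740 + 601 = 4341
record 9: 4341 + 601 = 4942
record 10: 4942 + 601 = 5543
record 11: 5543 + 601 = 6144
record 12: 6144 + 601 = 6745
record 13: 6745 + 601 = 7346
record 14: 7346 + 601 = 7947
record 15: 7947 + 601 = 8548

134, 735, 1336, 1937, 2538, 3139, 3740, 4341, 4942, 5543, 6144, 6745, 7346, 7947, 8548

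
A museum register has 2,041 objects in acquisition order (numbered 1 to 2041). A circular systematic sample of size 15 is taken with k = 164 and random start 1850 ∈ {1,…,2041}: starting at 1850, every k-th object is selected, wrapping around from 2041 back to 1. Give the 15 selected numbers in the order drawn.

1850, 2014, 137, 301, 465, 629, 793, 957, 1121, 1285, 1449, 1613, 1777, 1941, 64

Selection 1: 1850
Selection 2: 1850 + 164 = 2014
Selection 3: 2014 + 164 = 2178 → 2178 − 2041 = 137
Selection 4: 137 + 164 = 301
Selection 5: 301 + 164 = 465
Selection 6: 465 + 164 = 629
Selection 7: 629 + 164 = 793
Selection 8: 793 + 164 = 957
Selection 9: 957 + 164 = 1121
Selection 10: 1121 + 164 = 1285
Selection 11: 1285 + 164 = 1449
Selection 12: 1449 + 164 = 1613
Selection 13: 1613 + 164 = 1777
Selection 14: 1777 + 164 = 1941
Selection 15: 1941 + 164 = 2105 → 2105 − 2041 = 64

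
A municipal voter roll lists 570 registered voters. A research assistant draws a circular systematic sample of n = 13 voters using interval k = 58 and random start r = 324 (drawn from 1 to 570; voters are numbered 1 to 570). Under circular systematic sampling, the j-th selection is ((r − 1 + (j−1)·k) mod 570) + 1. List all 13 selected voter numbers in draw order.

324, 382, 440, 498, 556, 44, 102, 160, 218, 276, 334, 392, 450

Selection 1: 324
Selection 2: 324 + 58 = 382
Selection 3: 382 + 58 = 440
Selection 4: 440 + 58 = 498
Selection 5: 498 + 58 = 556
Selection 6: 556 + 58 = 614 → 614 − 570 = 44
Selection 7: 44 + 58 = 102
Selection 8: 102 + 58 = 160
Selection 9: 160 + 58 = 218
Selection 10: 218 + 58 = 276
Selection 11: 276 + 58 = 334
Selection 12: 334 + 58 = 392
Selection 13: 392 + 58 = 450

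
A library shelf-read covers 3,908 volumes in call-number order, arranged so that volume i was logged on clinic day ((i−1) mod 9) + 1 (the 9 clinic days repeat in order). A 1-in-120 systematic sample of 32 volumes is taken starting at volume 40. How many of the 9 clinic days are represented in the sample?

Consecutive selections differ by k = 120, so their clinic day numbers differ by 120 mod 9 = 3.
gcd(120, 9) = 3, so the sample visits 9/3 = 3 distinct residues mod 9.
Start 40 is clinic day 4; the clinic days hit are 1, 4, 7.

3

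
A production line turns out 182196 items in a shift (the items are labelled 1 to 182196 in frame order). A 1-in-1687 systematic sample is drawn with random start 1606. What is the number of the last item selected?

182115

k = 1687
108th selection = r + (108−1)·k = 1606 + 107×1687 = 1606 + 180509 = 182115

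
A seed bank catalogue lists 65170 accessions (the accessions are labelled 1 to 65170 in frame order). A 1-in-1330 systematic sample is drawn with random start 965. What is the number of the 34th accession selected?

k = 1330
34th selection = r + (34−1)·k = 965 + 33×1330 = 965 + 43890 = 44855

44855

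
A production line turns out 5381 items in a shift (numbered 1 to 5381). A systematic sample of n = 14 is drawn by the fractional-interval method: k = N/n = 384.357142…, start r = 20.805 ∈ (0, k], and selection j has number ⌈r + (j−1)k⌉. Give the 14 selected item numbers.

21, 406, 790, 1174, 1559, 1943, 2327, 2712, 3096, 3481, 3865, 4249, 4634, 5018

j=1: r + 0k = 20.805 → ⌈·⌉ = 21
j=2: r + 1k = 405.162142… → ⌈·⌉ = 406
j=3: r + 2k = 789.519285… → ⌈·⌉ = 790
j=4: r + 3k = 1173.876428… → ⌈·⌉ = 1174
j=5: r + 4k = 1558.233571… → ⌈·⌉ = 1559
j=6: r + 5k = 1942.590714… → ⌈·⌉ = 1943
j=7: r + 6k = 2326.947857… → ⌈·⌉ = 2327
j=8: r + 7k = 2711.305 → ⌈·⌉ = 2712
j=9: r + 8k = 3095.662142… → ⌈·⌉ = 3096
j=10: r + 9k = 3480.019285… → ⌈·⌉ = 3481
j=11: r + 10k = 3864.376428… → ⌈·⌉ = 3865
j=12: r + 11k = 4248.733571… → ⌈·⌉ = 4249
j=13: r + 12k = 4633.090714… → ⌈·⌉ = 4634
j=14: r + 13k = 5017.447857… → ⌈·⌉ = 5018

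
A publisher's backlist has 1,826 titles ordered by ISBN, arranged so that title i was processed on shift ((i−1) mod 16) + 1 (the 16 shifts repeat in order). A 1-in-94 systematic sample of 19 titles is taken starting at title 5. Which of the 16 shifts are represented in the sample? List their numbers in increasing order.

Consecutive selections differ by k = 94, so their shift numbers differ by 94 mod 16 = 14.
gcd(94, 16) = 2, so the sample visits 16/2 = 8 distinct residues mod 16.
Start 5 is shift 5; the shifts hit are 1, 3, 5, 7, 9, 11, 13, 15.

1, 3, 5, 7, 9, 11, 13, 15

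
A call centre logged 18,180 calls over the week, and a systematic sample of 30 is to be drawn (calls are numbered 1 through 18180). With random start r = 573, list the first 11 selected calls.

573, 1179, 1785, 2391, 2997, 3603, 4209, 4815, 5421, 6027, 6633

k = N/n = 18180/30 = 606
call 1: 573
call 2: 573 + 606 = 1179
call 3: 1179 + 606 = 1785
call 4: 1785 + 606 = 2391
call 5: 2391 + 606 = 2997
call 6: 2997 + 606 = 3603
call 7: 3603 + 606 = 4209
call 8: 4209 + 606 = 4815
call 9: 4815 + 606 = 5421
call 10: 5421 + 606 = 6027
call 11: 6027 + 606 = 6633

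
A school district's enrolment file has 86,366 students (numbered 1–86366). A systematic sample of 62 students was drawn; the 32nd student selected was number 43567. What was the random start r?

384

k = 86366/62 = 1393
r = 43567 − (32−1)×1393 = 43567 − 43183 = 384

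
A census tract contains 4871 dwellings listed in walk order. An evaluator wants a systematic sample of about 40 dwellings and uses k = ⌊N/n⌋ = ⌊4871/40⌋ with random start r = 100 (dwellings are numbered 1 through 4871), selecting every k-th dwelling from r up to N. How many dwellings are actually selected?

k = ⌊4871/40⌋ = 121
Achieved size = ⌊(4871 − 100)/121⌋ + 1 = ⌊4771/121⌋ + 1 = 39 + 1 = 40
(last selection: 100 + 39×121 = 4819 ≤ 4871; next would be 4940 > 4871)

40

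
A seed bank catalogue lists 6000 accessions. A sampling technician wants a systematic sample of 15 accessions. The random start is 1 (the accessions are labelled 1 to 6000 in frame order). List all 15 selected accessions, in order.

1, 401, 801, 1201, 1601, 2001, 2401, 2801, 3201, 3601, 4001, 4401, 4801, 5201, 5601

k = N/n = 6000/15 = 400
accession 1: 1
accession 2: 1 + 400 = 401
accession 3: 401 + 400 = 801
accession 4: 801 + 400 = 1201
accession 5: 1201 + 400 = 1601
accession 6: 1601 + 400 = 2001
accession 7: 2001 + 400 = 2401
accession 8: 2401 + 400 = 2801
accession 9: 2801 + 400 = 3201
accession 10: 3201 + 400 = 3601
accession 11: 3601 + 400 = 4001
accession 12: 4001 + 400 = 4401
accession 13: 4401 + 400 = 4801
accession 14: 4801 + 400 = 5201
accession 15: 5201 + 400 = 5601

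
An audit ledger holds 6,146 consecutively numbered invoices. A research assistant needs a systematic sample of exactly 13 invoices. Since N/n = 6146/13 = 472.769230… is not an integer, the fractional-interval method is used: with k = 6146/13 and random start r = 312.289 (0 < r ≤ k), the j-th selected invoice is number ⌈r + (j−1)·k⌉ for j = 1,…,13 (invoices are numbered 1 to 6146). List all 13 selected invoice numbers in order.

j=1: r + 0k = 312.289 → ⌈·⌉ = 313
j=2: r + 1k = 785.058230… → ⌈·⌉ = 786
j=3: r + 2k = 1257.827461… → ⌈·⌉ = 1258
j=4: r + 3k = 1730.596692… → ⌈·⌉ = 1731
j=5: r + 4k = 2203.365923… → ⌈·⌉ = 2204
j=6: r + 5k = 2676.135153… → ⌈·⌉ = 2677
j=7: r + 6k = 3148.904384… → ⌈·⌉ = 3149
j=8: r + 7k = 3621.673615… → ⌈·⌉ = 3622
j=9: r + 8k = 4094.442846… → ⌈·⌉ = 4095
j=10: r + 9k = 4567.212076… → ⌈·⌉ = 4568
j=11: r + 10k = 5039.981307… → ⌈·⌉ = 5040
j=12: r + 11k = 5512.750538… → ⌈·⌉ = 5513
j=13: r + 12k = 5985.519769… → ⌈·⌉ = 5986

313, 786, 1258, 1731, 2204, 2677, 3149, 3622, 4095, 4568, 5040, 5513, 5986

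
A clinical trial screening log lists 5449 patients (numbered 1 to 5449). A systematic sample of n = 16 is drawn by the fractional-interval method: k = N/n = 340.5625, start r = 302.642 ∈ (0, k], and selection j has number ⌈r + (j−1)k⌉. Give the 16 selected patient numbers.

303, 644, 984, 1325, 1665, 2006, 2347, 2687, 3028, 3368, 3709, 4049, 4390, 4730, 5071, 5412

j=1: r + 0k = 302.642 → ⌈·⌉ = 303
j=2: r + 1k = 643.2045 → ⌈·⌉ = 644
j=3: r + 2k = 983.767 → ⌈·⌉ = 984
j=4: r + 3k = 1324.3295 → ⌈·⌉ = 1325
j=5: r + 4k = 1664.892 → ⌈·⌉ = 1665
j=6: r + 5k = 2005.4545 → ⌈·⌉ = 2006
j=7: r + 6k = 2346.017 → ⌈·⌉ = 2347
j=8: r + 7k = 2686.5795 → ⌈·⌉ = 2687
j=9: r + 8k = 3027.142 → ⌈·⌉ = 3028
j=10: r + 9k = 3367.7045 → ⌈·⌉ = 3368
j=11: r + 10k = 3708.267 → ⌈·⌉ = 3709
j=12: r + 11k = 4048.8295 → ⌈·⌉ = 4049
j=13: r + 12k = 4389.392 → ⌈·⌉ = 4390
j=14: r + 13k = 4729.9545 → ⌈·⌉ = 4730
j=15: r + 14k = 5070.517 → ⌈·⌉ = 5071
j=16: r + 15k = 5411.0795 → ⌈·⌉ = 5412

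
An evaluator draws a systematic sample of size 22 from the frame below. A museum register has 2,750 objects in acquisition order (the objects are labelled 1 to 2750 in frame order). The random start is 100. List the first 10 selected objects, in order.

k = N/n = 2750/22 = 125
object 1: 100
object 2: 100 + 125 = 225
object 3: 225 + 125 = 350
object 4: 350 + 125 = 475
object 5: 475 + 125 = 600
object 6: 600 + 125 = 725
object 7: 725 + 125 = 850
object 8: 850 + 125 = 975
object 9: 975 + 125 = 1100
object 10: 1100 + 125 = 1225

100, 225, 350, 475, 600, 725, 850, 975, 1100, 1225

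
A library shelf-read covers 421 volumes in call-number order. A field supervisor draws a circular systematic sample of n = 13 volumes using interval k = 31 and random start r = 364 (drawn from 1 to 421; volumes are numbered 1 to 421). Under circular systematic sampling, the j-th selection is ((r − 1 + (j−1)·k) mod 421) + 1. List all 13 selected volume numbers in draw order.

364, 395, 5, 36, 67, 98, 129, 160, 191, 222, 253, 284, 315

Selection 1: 364
Selection 2: 364 + 31 = 395
Selection 3: 395 + 31 = 426 → 426 − 421 = 5
Selection 4: 5 + 31 = 36
Selection 5: 36 + 31 = 67
Selection 6: 67 + 31 = 98
Selection 7: 98 + 31 = 129
Selection 8: 129 + 31 = 160
Selection 9: 160 + 31 = 191
Selection 10: 191 + 31 = 222
Selection 11: 222 + 31 = 253
Selection 12: 253 + 31 = 284
Selection 13: 284 + 31 = 315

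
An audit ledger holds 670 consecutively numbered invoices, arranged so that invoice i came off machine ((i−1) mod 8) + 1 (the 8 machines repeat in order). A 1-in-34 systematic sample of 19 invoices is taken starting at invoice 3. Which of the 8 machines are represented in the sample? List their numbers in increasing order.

Consecutive selections differ by k = 34, so their machine numbers differ by 34 mod 8 = 2.
gcd(34, 8) = 2, so the sample visits 8/2 = 4 distinct residues mod 8.
Start 3 is machine 3; the machines hit are 1, 3, 5, 7.

1, 3, 5, 7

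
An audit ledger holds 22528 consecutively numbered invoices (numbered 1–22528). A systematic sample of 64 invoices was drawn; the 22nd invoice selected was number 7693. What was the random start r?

k = 22528/64 = 352
r = 7693 − (22−1)×352 = 7693 − 7392 = 301

301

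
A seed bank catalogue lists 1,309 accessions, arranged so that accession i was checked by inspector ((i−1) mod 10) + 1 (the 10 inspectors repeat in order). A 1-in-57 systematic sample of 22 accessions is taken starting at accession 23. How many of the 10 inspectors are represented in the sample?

Consecutive selections differ by k = 57, so their inspector numbers differ by 57 mod 10 = 7.
gcd(57, 10) = 1, so the sample visits 10/1 = 10 distinct residues mod 10.
Start 23 is inspector 3; the inspectors hit are 1, 2, 3, 4, 5, 6, 7, 8, 9, 10.

10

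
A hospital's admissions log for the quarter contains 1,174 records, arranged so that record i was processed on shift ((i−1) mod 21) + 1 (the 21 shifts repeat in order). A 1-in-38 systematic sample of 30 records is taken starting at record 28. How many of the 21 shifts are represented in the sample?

21

Consecutive selections differ by k = 38, so their shift numbers differ by 38 mod 21 = 17.
gcd(38, 21) = 1, so the sample visits 21/1 = 21 distinct residues mod 21.
Start 28 is shift 7; the shifts hit are 1, 2, 3, 4, 5, 6, 7, 8, 9, 10, 11, 12, 13, 14, 15, 16, 17, 18, 19, 20, 21.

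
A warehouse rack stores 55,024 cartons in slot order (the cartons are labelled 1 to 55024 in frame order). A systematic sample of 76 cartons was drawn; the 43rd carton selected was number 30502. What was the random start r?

k = 55024/76 = 724
r = 30502 − (43−1)×724 = 30502 − 30408 = 94

94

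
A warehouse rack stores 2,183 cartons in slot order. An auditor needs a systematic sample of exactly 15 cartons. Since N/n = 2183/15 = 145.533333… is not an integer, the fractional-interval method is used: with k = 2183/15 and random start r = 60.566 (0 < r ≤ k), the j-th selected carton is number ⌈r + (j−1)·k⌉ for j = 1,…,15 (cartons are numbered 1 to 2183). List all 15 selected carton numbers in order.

j=1: r + 0k = 60.566 → ⌈·⌉ = 61
j=2: r + 1k = 206.099333… → ⌈·⌉ = 207
j=3: r + 2k = 351.632666… → ⌈·⌉ = 352
j=4: r + 3k = 497.166 → ⌈·⌉ = 498
j=5: r + 4k = 642.699333… → ⌈·⌉ = 643
j=6: r + 5k = 788.232666… → ⌈·⌉ = 789
j=7: r + 6k = 933.766 → ⌈·⌉ = 934
j=8: r + 7k = 1079.299333… → ⌈·⌉ = 1080
j=9: r + 8k = 1224.832666… → ⌈·⌉ = 1225
j=10: r + 9k = 1370.366 → ⌈·⌉ = 1371
j=11: r + 10k = 1515.899333… → ⌈·⌉ = 1516
j=12: r + 11k = 1661.432666… → ⌈·⌉ = 1662
j=13: r + 12k = 1806.966 → ⌈·⌉ = 1807
j=14: r + 13k = 1952.499333… → ⌈·⌉ = 1953
j=15: r + 14k = 2098.032666… → ⌈·⌉ = 2099

61, 207, 352, 498, 643, 789, 934, 1080, 1225, 1371, 1516, 1662, 1807, 1953, 2099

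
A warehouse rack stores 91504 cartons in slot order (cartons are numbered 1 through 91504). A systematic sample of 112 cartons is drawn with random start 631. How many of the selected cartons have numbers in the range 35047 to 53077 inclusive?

22

k = 91504/112 = 817
First selection ≥ 35047: 631 + ⌈(35047−631)/817⌉·817 = 631 + 43×817 = 35762
Last selection ≤ 53077: 631 + ⌊(53077−631)/817⌋·817 = 631 + 64×817 = 52919
Count = 64 − 43 + 1 = 22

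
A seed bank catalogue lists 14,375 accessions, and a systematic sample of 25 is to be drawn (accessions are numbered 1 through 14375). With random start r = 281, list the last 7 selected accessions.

10631, 11206, 11781, 12356, 12931, 13506, 14081

k = N/n = 14375/25 = 575
19th selection = 281 + 18×575 = 10631
20th: 10631 + 575 = 11206
21st: 11206 + 575 = 11781
22nd: 11781 + 575 = 12356
23rd: 12356 + 575 = 12931
24th: 12931 + 575 = 13506
25th: 13506 + 575 = 14081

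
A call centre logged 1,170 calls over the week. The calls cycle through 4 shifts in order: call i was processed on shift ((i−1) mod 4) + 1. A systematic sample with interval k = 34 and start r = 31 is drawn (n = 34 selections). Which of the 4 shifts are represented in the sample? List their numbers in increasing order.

1, 3

Consecutive selections differ by k = 34, so their shift numbers differ by 34 mod 4 = 2.
gcd(34, 4) = 2, so the sample visits 4/2 = 2 distinct residues mod 4.
Start 31 is shift 3; the shifts hit are 1, 3.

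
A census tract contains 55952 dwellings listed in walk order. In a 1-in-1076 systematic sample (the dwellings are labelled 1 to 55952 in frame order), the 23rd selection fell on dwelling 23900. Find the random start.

k = 1076
r = 23900 − (23−1)×1076 = 23900 − 23672 = 228

228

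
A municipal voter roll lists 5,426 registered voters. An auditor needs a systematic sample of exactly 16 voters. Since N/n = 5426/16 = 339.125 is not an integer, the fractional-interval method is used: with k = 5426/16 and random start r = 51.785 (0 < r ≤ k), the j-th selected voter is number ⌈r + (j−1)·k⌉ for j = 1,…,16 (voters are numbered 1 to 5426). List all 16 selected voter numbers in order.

j=1: r + 0k = 51.785 → ⌈·⌉ = 52
j=2: r + 1k = 390.91 → ⌈·⌉ = 391
j=3: r + 2k = 730.035 → ⌈·⌉ = 731
j=4: r + 3k = 1069.16 → ⌈·⌉ = 1070
j=5: r + 4k = 1408.285 → ⌈·⌉ = 1409
j=6: r + 5k = 1747.41 → ⌈·⌉ = 1748
j=7: r + 6k = 2086.535 → ⌈·⌉ = 2087
j=8: r + 7k = 2425.66 → ⌈·⌉ = 2426
j=9: r + 8k = 2764.785 → ⌈·⌉ = 2765
j=10: r + 9k = 3103.91 → ⌈·⌉ = 3104
j=11: r + 10k = 3443.035 → ⌈·⌉ = 3444
j=12: r + 11k = 3782.16 → ⌈·⌉ = 3783
j=13: r + 12k = 4121.285 → ⌈·⌉ = 4122
j=14: r + 13k = 4460.41 → ⌈·⌉ = 4461
j=15: r + 14k = 4799.535 → ⌈·⌉ = 4800
j=16: r + 15k = 5138.66 → ⌈·⌉ = 5139

52, 391, 731, 1070, 1409, 1748, 2087, 2426, 2765, 3104, 3444, 3783, 4122, 4461, 4800, 5139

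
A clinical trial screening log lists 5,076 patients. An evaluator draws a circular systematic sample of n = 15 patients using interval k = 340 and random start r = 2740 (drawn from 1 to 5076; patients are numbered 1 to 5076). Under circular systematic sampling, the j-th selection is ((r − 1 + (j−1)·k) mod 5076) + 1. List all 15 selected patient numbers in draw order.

Selection 1: 2740
Selection 2: 2740 + 340 = 3080
Selection 3: 3080 + 340 = 3420
Selection 4: 3420 + 340 = 3760
Selection 5: 3760 + 340 = 4100
Selection 6: 4100 + 340 = 4440
Selection 7: 4440 + 340 = 4780
Selection 8: 4780 + 340 = 5120 → 5120 − 5076 = 44
Selection 9: 44 + 340 = 384
Selection 10: 384 + 340 = 724
Selection 11: 724 + 340 = 1064
Selection 12: 1064 + 340 = 1404
Selection 13: 1404 + 340 = 1744
Selection 14: 1744 + 340 = 2084
Selection 15: 2084 + 340 = 2424

2740, 3080, 3420, 3760, 4100, 4440, 4780, 44, 384, 724, 1064, 1404, 1744, 2084, 2424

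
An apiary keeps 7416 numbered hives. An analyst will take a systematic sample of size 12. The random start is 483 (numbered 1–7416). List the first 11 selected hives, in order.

k = N/n = 7416/12 = 618
hive 1: 483
hive 2: 483 + 618 = 1101
hive 3: 1101 + 618 = 1719
hive 4: 1719 + 618 = 2337
hive 5: 2337 + 618 = 2955
hive 6: 2955 + 618 = 3573
hive 7: 3573 + 618 = 4191
hive 8: 4191 + 618 = 4809
hive 9: 4809 + 618 = 5427
hive 10: 5427 + 618 = 6045
hive 11: 6045 + 618 = 6663

483, 1101, 1719, 2337, 2955, 3573, 4191, 4809, 5427, 6045, 6663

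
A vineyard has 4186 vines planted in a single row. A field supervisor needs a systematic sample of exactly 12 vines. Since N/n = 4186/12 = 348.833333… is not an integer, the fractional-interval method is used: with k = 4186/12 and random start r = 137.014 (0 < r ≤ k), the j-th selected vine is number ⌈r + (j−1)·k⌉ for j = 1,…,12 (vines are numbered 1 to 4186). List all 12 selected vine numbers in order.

138, 486, 835, 1184, 1533, 1882, 2231, 2579, 2928, 3277, 3626, 3975

j=1: r + 0k = 137.014 → ⌈·⌉ = 138
j=2: r + 1k = 485.847333… → ⌈·⌉ = 486
j=3: r + 2k = 834.680666… → ⌈·⌉ = 835
j=4: r + 3k = 1183.514 → ⌈·⌉ = 1184
j=5: r + 4k = 1532.347333… → ⌈·⌉ = 1533
j=6: r + 5k = 1881.180666… → ⌈·⌉ = 1882
j=7: r + 6k = 2230.014 → ⌈·⌉ = 2231
j=8: r + 7k = 2578.847333… → ⌈·⌉ = 2579
j=9: r + 8k = 2927.680666… → ⌈·⌉ = 2928
j=10: r + 9k = 3276.514 → ⌈·⌉ = 3277
j=11: r + 10k = 3625.347333… → ⌈·⌉ = 3626
j=12: r + 11k = 3974.180666… → ⌈·⌉ = 3975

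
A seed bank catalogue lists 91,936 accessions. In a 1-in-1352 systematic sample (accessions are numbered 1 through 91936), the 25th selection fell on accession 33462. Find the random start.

k = 1352
r = 33462 − (25−1)×1352 = 33462 − 32448 = 1014

1014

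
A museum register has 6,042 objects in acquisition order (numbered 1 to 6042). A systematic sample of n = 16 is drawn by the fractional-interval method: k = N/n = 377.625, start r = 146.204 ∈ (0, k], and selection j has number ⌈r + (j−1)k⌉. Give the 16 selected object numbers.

j=1: r + 0k = 146.204 → ⌈·⌉ = 147
j=2: r + 1k = 523.829 → ⌈·⌉ = 524
j=3: r + 2k = 901.454 → ⌈·⌉ = 902
j=4: r + 3k = 1279.079 → ⌈·⌉ = 1280
j=5: r + 4k = 1656.704 → ⌈·⌉ = 1657
j=6: r + 5k = 2034.329 → ⌈·⌉ = 2035
j=7: r + 6k = 2411.954 → ⌈·⌉ = 2412
j=8: r + 7k = 2789.579 → ⌈·⌉ = 2790
j=9: r + 8k = 3167.204 → ⌈·⌉ = 3168
j=10: r + 9k = 3544.829 → ⌈·⌉ = 3545
j=11: r + 10k = 3922.454 → ⌈·⌉ = 3923
j=12: r + 11k = 4300.079 → ⌈·⌉ = 4301
j=13: r + 12k = 4677.704 → ⌈·⌉ = 4678
j=14: r + 13k = 5055.329 → ⌈·⌉ = 5056
j=15: r + 14k = 5432.954 → ⌈·⌉ = 5433
j=16: r + 15k = 5810.579 → ⌈·⌉ = 5811

147, 524, 902, 1280, 1657, 2035, 2412, 2790, 3168, 3545, 3923, 4301, 4678, 5056, 5433, 5811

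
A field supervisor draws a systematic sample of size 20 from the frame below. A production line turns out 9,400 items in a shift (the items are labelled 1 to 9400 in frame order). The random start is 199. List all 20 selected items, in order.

199, 669, 1139, 1609, 2079, 2549, 3019, 3489, 3959, 4429, 4899, 5369, 5839, 6309, 6779, 7249, 7719, 8189, 8659, 9129

k = N/n = 9400/20 = 470
item 1: 199
item 2: 199 + 470 = 669
item 3: 669 + 470 = 1139
item 4: 1139 + 470 = 1609
item 5: 1609 + 470 = 2079
item 6: 2079 + 470 = 2549
item 7: 2549 + 470 = 3019
item 8: 3019 + 470 = 3489
item 9: 3489 + 470 = 3959
item 10: 3959 + 470 = 4429
item 11: 4429 + 470 = 4899
item 12: 4899 + 470 = 5369
item 13: 5369 + 470 = 5839
item 14: 5839 + 470 = 6309
item 15: 6309 + 470 = 6779
item 16: 6779 + 470 = 7249
item 17: 7249 + 470 = 7719
item 18: 7719 + 470 = 8189
item 19: 8189 + 470 = 8659
item 20: 8659 + 470 = 9129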